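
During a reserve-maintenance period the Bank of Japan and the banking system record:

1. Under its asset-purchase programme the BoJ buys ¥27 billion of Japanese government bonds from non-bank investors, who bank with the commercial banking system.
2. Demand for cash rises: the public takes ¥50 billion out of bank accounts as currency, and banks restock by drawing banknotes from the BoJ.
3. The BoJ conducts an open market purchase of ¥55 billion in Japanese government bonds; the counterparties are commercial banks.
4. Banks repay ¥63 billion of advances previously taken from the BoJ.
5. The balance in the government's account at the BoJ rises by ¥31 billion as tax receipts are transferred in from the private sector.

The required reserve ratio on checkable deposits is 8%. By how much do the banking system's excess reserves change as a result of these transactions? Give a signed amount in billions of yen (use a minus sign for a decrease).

-¥57.68 billion

Asset purchase (from non-banks) ¥27 billion: reserves +¥27B, deposits +¥27B.
Currency withdrawal ¥50 billion: reserves −¥50B, deposits −¥50B.
OMO purchase (from banks) ¥55 billion: reserves +¥55B, deposits 0.
Discount-window repayment ¥63 billion: reserves −¥63B, deposits 0.
Government account inflow ¥31 billion: reserves −¥31B, deposits −¥31B.
Totals: Δreserves = −¥62B, Δdeposits = −¥54B.
Δrequired reserves = 8% × −¥54B = −¥4.32B.
Δexcess reserves = Δreserves − Δrequired = −¥62B − (−¥4.32B) = -¥57.68 billion.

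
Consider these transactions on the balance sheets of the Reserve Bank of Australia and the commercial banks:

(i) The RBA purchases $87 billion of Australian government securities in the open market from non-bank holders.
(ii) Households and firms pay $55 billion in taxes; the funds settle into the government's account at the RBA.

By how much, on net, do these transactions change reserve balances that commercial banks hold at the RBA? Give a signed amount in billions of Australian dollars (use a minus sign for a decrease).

+$32 billion

RBA balance sheet:
  Assets:      Securities +$87B
  Liabilities: Bank reserves +$32B, Government deposits +$55B
Commercial banking system:
  Assets:      Reserves at CB +$32B
  Liabilities: Checkable deposits +$32B
So the change in reserve balances that commercial banks hold at the RBA is +$32 billion.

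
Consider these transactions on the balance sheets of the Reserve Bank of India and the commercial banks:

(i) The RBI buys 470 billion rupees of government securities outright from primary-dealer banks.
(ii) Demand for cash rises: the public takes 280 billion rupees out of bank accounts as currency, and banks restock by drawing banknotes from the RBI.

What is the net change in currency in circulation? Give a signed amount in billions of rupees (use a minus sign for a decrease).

+280 billion

RBI balance sheet:
  Assets:      Securities +470B
  Liabilities: Bank reserves +190B, Currency in circulation +280B
So the change in currency in circulation is +280 billion.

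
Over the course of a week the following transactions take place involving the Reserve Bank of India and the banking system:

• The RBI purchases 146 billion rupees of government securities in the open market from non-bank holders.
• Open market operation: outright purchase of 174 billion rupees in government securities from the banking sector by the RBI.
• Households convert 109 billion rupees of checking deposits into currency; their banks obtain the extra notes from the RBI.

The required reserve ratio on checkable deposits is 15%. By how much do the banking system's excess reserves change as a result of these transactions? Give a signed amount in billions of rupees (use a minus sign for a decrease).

+205.45 billion

Asset purchase (from non-banks) 146 billion rupees: reserves +146B, deposits +146B.
OMO purchase (from banks) 174 billion rupees: reserves +174B, deposits 0.
Currency withdrawal 109 billion rupees: reserves −109B, deposits −109B.
Totals: Δreserves = +211B, Δdeposits = +37B.
Δrequired reserves = 15% × +37B = +5.55B.
Δexcess reserves = Δreserves − Δrequired = +211B − (+5.55B) = +205.45 billion.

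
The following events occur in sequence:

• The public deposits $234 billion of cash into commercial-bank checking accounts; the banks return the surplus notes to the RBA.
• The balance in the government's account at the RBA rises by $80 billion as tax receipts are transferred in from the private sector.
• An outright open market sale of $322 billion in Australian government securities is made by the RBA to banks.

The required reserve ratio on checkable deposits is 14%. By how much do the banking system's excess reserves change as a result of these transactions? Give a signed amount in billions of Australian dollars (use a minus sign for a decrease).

-$189.56 billion

Currency deposit $234 billion: reserves +$234B, deposits +$234B.
Government account inflow $80 billion: reserves −$80B, deposits −$80B.
OMO sale (to banks) $322 billion: reserves −$322B, deposits 0.
Totals: Δreserves = −$168B, Δdeposits = +$154B.
Δrequired reserves = 14% × +$154B = +$21.56B.
Δexcess reserves = Δreserves − Δrequired = −$168B − (+$21.56B) = -$189.56 billion.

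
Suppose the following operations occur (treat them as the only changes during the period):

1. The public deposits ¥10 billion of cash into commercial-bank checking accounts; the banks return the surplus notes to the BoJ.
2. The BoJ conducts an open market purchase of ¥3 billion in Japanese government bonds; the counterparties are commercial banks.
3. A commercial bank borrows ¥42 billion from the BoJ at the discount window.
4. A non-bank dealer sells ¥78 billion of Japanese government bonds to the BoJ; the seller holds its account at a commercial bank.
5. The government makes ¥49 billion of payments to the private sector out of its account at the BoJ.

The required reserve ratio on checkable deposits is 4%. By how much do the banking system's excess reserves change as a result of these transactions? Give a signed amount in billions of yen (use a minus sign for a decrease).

+¥176.52 billion

Currency deposit ¥10 billion: reserves +¥10B, deposits +¥10B.
OMO purchase (from banks) ¥3 billion: reserves +¥3B, deposits 0.
Discount-window loan ¥42 billion: reserves +¥42B, deposits 0.
Asset purchase (from non-banks) ¥78 billion: reserves +¥78B, deposits +¥78B.
Government spending ¥49 billion: reserves +¥49B, deposits +¥49B.
Totals: Δreserves = +¥182B, Δdeposits = +¥137B.
Δrequired reserves = 4% × +¥137B = +¥5.48B.
Δexcess reserves = Δreserves − Δrequired = +¥182B − (+¥5.48B) = +¥176.52 billion.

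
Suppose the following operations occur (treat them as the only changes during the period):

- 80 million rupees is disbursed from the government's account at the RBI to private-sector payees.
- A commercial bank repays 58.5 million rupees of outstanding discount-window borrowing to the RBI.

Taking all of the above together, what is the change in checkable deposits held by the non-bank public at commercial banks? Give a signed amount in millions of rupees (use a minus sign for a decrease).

Government spending 80 million rupees: non-bank counterparties' bank balances rise → +80M.
Discount-window repayment 58.5 million rupees: the counterparty is a bank, so public deposits are unchanged → 0.
Net: 80 + 0 = +80 million.

+80 million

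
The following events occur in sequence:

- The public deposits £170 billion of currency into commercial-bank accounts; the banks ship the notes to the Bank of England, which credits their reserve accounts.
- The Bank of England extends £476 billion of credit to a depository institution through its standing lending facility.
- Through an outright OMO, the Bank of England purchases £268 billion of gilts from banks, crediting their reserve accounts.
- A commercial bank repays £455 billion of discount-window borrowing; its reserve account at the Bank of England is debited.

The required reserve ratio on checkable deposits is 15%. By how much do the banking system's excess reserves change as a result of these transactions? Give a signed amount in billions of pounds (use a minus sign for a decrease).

Currency deposit £170 billion: reserves +£170B, deposits +£170B.
Discount-window loan £476 billion: reserves +£476B, deposits 0.
OMO purchase (from banks) £268 billion: reserves +£268B, deposits 0.
Discount-window repayment £455 billion: reserves −£455B, deposits 0.
Totals: Δreserves = +£459B, Δdeposits = +£170B.
Δrequired reserves = 15% × +£170B = +£25.5B.
Δexcess reserves = Δreserves − Δrequired = +£459B − (+£25.5B) = +£433.5 billion.

+£433.5 billion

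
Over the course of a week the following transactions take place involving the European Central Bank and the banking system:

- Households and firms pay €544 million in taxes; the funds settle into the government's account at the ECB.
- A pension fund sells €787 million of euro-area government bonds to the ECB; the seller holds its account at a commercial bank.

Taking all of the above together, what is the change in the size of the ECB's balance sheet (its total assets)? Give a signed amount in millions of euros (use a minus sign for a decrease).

+€787 million

Government account inflow €544 million: only the composition of liabilities changes → 0.
Asset purchase (from non-banks) €787 million: an ECB asset is acquired → +€787M.
Net: 0 + 787 = +€787 million.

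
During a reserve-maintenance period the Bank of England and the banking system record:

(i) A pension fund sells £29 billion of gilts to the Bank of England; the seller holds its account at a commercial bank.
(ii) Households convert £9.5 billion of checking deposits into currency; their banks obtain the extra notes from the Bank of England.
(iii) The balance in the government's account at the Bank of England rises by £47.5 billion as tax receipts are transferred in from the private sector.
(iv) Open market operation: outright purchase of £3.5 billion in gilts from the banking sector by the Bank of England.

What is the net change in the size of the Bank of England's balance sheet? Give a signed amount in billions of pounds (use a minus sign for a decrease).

+£32.5 billion

Bank of England balance sheet:
  Assets:      Securities +£32.5B
  Liabilities: Bank reserves −£24.5B, Currency in circulation +£9.5B, Government deposits +£47.5B
Change in total Bank of England assets = +£32.5 billion.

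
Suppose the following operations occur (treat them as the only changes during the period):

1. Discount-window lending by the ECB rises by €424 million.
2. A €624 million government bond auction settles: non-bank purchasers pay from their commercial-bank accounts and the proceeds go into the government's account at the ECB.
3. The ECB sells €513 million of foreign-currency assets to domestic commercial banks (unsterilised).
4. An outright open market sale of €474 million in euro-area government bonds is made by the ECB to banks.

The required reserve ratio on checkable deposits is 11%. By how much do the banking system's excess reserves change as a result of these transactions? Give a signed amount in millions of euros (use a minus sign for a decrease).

-€1118.36 million

Discount-window loan €424 million: reserves +€424M, deposits 0.
Government account inflow €624 million: reserves −€624M, deposits −€624M.
FX sale €513 million: reserves −€513M, deposits 0.
OMO sale (to banks) €474 million: reserves −€474M, deposits 0.
Totals: Δreserves = −€1187M, Δdeposits = −€624M.
Δrequired reserves = 11% × −€624M = −€68.64M.
Δexcess reserves = Δreserves − Δrequired = −€1187M − (−€68.64M) = -€1118.36 million.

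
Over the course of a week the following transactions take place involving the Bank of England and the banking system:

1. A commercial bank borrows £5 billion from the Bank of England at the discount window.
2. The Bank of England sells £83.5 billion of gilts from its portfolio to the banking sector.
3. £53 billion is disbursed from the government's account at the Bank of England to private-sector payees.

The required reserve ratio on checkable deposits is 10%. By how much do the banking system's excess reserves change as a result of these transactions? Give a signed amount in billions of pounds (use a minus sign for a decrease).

-£30.8 billion

Discount-window loan £5 billion: reserves +£5B, deposits 0.
OMO sale (to banks) £83.5 billion: reserves −£83.5B, deposits 0.
Government spending £53 billion: reserves +£53B, deposits +£53B.
Totals: Δreserves = −£25.5B, Δdeposits = +£53B.
Δrequired reserves = 10% × +£53B = +£5.3B.
Δexcess reserves = Δreserves − Δrequired = −£25.5B − (+£5.3B) = -£30.8 billion.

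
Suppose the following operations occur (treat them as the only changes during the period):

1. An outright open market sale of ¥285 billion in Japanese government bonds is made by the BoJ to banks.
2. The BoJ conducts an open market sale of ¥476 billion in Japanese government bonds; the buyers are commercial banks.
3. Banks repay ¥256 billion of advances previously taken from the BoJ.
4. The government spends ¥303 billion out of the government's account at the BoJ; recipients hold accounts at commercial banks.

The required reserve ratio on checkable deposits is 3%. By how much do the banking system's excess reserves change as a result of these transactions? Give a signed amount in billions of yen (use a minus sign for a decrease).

OMO sale (to banks) ¥285 billion: reserves −¥285B, deposits 0.
OMO sale (to banks) ¥476 billion: reserves −¥476B, deposits 0.
Discount-window repayment ¥256 billion: reserves −¥256B, deposits 0.
Government spending ¥303 billion: reserves +¥303B, deposits +¥303B.
Totals: Δreserves = −¥714B, Δdeposits = +¥303B.
Δrequired reserves = 3% × +¥303B = +¥9.09B.
Δexcess reserves = Δreserves − Δrequired = −¥714B − (+¥9.09B) = -¥723.09 billion.

-¥723.09 billion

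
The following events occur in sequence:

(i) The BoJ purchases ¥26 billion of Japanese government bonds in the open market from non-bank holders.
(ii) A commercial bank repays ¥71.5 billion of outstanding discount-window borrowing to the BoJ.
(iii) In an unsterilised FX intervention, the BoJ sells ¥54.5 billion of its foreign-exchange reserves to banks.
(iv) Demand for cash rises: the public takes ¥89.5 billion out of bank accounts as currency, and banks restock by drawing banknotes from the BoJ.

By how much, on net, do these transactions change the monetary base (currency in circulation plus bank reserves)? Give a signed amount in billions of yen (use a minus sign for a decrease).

BoJ balance sheet:
  Assets:      Securities +¥26B, Loans to banks −¥71.5B, Foreign assets −¥54.5B
  Liabilities: Bank reserves −¥189.5B, Currency in circulation +¥89.5B
Commercial banking system:
  Assets:      Reserves at CB −¥189.5B, Foreign assets +¥54.5B
  Liabilities: Checkable deposits −¥63.5B, Borrowings from CB −¥71.5B
Monetary base = currency + reserves: +¥89.5B + (−¥189.5B) = -¥100 billion.

-¥100 billion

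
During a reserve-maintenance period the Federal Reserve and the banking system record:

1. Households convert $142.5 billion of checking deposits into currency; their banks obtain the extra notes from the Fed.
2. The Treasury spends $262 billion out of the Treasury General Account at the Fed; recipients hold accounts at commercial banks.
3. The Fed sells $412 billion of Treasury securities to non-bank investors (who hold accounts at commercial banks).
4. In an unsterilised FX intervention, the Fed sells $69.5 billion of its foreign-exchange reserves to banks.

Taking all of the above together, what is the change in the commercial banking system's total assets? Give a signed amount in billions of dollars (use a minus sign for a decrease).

Fed balance sheet:
  Assets:      Securities −$412B, Foreign assets −$69.5B
  Liabilities: Bank reserves −$362B, Currency in circulation +$142.5B, Government deposits −$262B
Commercial banking system:
  Assets:      Reserves at CB −$362B, Foreign assets +$69.5B
  Liabilities: Checkable deposits −$292.5B
Change in total bank assets = -$292.5 billion.

-$292.5 billion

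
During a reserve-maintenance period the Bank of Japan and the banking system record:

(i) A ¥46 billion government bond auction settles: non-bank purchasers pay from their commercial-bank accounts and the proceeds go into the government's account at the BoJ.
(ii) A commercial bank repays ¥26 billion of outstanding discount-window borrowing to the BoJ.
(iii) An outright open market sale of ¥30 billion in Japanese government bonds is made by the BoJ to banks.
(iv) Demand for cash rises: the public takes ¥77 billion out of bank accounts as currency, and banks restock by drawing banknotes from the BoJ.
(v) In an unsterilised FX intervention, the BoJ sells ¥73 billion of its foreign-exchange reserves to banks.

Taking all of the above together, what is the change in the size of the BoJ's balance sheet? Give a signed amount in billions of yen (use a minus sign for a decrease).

BoJ balance sheet:
  Assets:      Securities −¥30B, Loans to banks −¥26B, Foreign assets −¥73B
  Liabilities: Bank reserves −¥252B, Currency in circulation +¥77B, Government deposits +¥46B
Commercial banking system:
  Assets:      Reserves at CB −¥252B, Securities +¥30B, Foreign assets +¥73B
  Liabilities: Checkable deposits −¥123B, Borrowings from CB −¥26B
Change in total BoJ assets = -¥129 billion.

-¥129 billion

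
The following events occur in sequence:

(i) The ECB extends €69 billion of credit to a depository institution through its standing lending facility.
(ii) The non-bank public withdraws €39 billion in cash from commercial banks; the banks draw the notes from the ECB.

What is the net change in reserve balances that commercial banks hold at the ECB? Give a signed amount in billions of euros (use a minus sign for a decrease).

ECB balance sheet:
  Assets:      Loans to banks +€69B
  Liabilities: Bank reserves +€30B, Currency in circulation +€39B
Commercial banking system:
  Assets:      Reserves at CB +€30B
  Liabilities: Checkable deposits −€39B, Borrowings from CB +€69B
So the change in reserve balances that commercial banks hold at the ECB is +€30 billion.

+€30 billion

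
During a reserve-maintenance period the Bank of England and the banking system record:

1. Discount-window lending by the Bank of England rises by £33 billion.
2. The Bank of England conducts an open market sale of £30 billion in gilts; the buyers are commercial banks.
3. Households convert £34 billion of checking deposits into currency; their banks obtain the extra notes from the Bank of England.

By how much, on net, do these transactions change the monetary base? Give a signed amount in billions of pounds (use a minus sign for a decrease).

Discount-window loan £33 billion: Bank of England balance sheet expands → +£33B.
OMO sale (to banks) £30 billion: Bank of England balance sheet contracts → −£30B.
Currency withdrawal £34 billion: just a shift between currency and reserves — both are base money → 0.
Net: 33 − 30 + 0 = +£3 billion.

+£3 billion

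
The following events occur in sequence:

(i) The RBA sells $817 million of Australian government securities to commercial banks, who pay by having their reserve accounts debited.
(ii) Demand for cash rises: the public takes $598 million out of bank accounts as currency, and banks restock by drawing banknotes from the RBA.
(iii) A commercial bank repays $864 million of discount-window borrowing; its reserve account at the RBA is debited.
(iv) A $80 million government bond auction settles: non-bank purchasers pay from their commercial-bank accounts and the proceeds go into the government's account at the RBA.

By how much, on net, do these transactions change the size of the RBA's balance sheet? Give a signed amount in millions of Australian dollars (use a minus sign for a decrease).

-$1681 million

OMO sale (to banks) $817 million: an RBA asset is shed → −$817M.
Currency withdrawal $598 million: only the composition of liabilities changes → 0.
Discount-window repayment $864 million: an RBA asset is shed → −$864M.
Government account inflow $80 million: only the composition of liabilities changes → 0.
Net: −817 + 0 − 864 + 0 = -$1681 million.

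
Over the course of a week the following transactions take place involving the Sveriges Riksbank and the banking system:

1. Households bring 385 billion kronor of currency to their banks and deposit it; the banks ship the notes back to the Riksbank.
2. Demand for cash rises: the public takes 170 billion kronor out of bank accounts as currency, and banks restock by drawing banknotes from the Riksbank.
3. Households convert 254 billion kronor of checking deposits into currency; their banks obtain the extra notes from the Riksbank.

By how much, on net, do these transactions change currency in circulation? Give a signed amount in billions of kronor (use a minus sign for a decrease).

Riksbank balance sheet:
  Assets:      no change
  Liabilities: Bank reserves −39B, Currency in circulation +39B
So the change in currency in circulation is +39 billion.

+39 billion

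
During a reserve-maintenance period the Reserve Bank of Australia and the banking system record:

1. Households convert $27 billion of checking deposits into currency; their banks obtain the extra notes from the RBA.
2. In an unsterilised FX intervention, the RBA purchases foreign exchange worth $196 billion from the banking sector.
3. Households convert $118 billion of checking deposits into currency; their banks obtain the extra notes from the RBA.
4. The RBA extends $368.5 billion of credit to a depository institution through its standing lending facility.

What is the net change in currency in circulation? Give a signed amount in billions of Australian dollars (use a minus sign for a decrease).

RBA balance sheet:
  Assets:      Loans to banks +$368.5B, Foreign assets +$196B
  Liabilities: Bank reserves +$419.5B, Currency in circulation +$145B
Commercial banking system:
  Assets:      Reserves at CB +$419.5B, Foreign assets −$196B
  Liabilities: Checkable deposits −$145B, Borrowings from CB +$368.5B
So the change in currency in circulation is +$145 billion.

+$145 billion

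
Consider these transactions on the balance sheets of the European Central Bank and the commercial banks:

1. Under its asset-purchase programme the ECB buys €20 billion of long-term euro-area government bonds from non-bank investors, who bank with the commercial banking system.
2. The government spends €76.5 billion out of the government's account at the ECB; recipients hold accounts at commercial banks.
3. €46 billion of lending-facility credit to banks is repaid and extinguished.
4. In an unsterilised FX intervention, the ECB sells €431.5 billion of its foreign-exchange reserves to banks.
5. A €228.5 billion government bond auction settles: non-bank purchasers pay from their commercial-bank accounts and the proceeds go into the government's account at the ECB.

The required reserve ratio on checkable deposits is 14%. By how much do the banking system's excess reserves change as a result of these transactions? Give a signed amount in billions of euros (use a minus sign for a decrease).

-€591.02 billion

Asset purchase (from non-banks) €20 billion: reserves +€20B, deposits +€20B.
Government spending €76.5 billion: reserves +€76.5B, deposits +€76.5B.
Discount-window repayment €46 billion: reserves −€46B, deposits 0.
FX sale €431.5 billion: reserves −€431.5B, deposits 0.
Government account inflow €228.5 billion: reserves −€228.5B, deposits −€228.5B.
Totals: Δreserves = −€609.5B, Δdeposits = −€132B.
Δrequired reserves = 14% × −€132B = −€18.48B.
Δexcess reserves = Δreserves − Δrequired = −€609.5B − (−€18.48B) = -€591.02 billion.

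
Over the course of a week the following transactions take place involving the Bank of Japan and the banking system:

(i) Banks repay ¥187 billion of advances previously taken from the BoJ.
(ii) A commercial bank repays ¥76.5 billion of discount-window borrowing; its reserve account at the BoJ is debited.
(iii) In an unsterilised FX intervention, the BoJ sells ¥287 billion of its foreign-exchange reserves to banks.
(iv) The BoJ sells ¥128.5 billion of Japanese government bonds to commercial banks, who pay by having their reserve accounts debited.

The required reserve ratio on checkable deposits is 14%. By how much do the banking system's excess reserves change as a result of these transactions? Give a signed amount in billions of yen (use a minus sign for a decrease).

-¥679 billion

Discount-window repayment ¥187 billion: reserves −¥187B, deposits 0.
Discount-window repayment ¥76.5 billion: reserves −¥76.5B, deposits 0.
FX sale ¥287 billion: reserves −¥287B, deposits 0.
OMO sale (to banks) ¥128.5 billion: reserves −¥128.5B, deposits 0.
Totals: Δreserves = −¥679B, Δdeposits = 0.
Δrequired reserves = 14% × 0 = 0.
Δexcess reserves = Δreserves − Δrequired = −¥679B − (0) = -¥679 billion.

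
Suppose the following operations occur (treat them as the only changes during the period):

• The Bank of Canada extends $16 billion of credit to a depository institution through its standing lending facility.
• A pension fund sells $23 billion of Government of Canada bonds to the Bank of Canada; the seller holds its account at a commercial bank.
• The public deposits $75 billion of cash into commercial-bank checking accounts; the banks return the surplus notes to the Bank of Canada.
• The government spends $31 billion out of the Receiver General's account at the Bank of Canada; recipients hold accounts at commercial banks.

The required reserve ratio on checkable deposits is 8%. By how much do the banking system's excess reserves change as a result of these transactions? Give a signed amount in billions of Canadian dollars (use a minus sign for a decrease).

Discount-window loan $16 billion: reserves +$16B, deposits 0.
Asset purchase (from non-banks) $23 billion: reserves +$23B, deposits +$23B.
Currency deposit $75 billion: reserves +$75B, deposits +$75B.
Government spending $31 billion: reserves +$31B, deposits +$31B.
Totals: Δreserves = +$145B, Δdeposits = +$129B.
Δrequired reserves = 8% × +$129B = +$10.32B.
Δexcess reserves = Δreserves − Δrequired = +$145B − (+$10.32B) = +$134.68 billion.

+$134.68 billion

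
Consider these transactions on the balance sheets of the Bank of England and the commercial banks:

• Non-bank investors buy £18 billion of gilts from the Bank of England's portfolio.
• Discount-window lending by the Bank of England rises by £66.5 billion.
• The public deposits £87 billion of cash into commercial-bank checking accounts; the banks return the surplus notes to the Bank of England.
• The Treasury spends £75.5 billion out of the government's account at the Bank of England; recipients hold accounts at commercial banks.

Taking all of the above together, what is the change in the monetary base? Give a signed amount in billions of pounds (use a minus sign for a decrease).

+£124 billion

Asset sale (to non-banks) £18 billion: Bank of England balance sheet contracts → −£18B.
Discount-window loan £66.5 billion: Bank of England balance sheet expands → +£66.5B.
Currency deposit £87 billion: just a shift between currency and reserves — both are base money → 0.
Government spending £75.5 billion: a non-base liability converts back to reserves → +£75.5B.
Net: −18 + 66.5 + 0 + 75.5 = +£124 billion.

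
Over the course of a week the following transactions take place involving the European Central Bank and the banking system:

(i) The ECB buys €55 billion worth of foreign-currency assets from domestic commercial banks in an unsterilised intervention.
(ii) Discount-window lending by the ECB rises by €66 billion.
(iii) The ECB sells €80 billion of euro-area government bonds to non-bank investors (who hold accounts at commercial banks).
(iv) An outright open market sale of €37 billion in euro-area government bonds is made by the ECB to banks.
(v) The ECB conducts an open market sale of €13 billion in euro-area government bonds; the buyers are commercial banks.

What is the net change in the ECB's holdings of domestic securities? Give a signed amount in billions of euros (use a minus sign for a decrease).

-€130 billion

FX purchase €55 billion: the ECB's securities portfolio is untouched → 0.
Discount-window loan €66 billion: the ECB's securities portfolio is untouched → 0.
Asset sale (to non-banks) €80 billion: securities removed from the ECB's portfolio → −€80B.
OMO sale (to banks) €37 billion: securities removed from the ECB's portfolio → −€37B.
OMO sale (to banks) €13 billion: securities removed from the ECB's portfolio → −€13B.
Net: 0 + 0 − 80 − 37 − 13 = -€130 billion.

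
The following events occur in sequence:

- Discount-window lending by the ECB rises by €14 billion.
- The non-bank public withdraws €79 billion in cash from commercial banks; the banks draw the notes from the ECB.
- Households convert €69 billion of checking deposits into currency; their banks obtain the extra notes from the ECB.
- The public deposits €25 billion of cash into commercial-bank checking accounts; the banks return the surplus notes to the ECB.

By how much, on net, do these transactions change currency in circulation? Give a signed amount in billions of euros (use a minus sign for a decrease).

ECB balance sheet:
  Assets:      Loans to banks +€14B
  Liabilities: Bank reserves −€109B, Currency in circulation +€123B
Commercial banking system:
  Assets:      Reserves at CB −€109B
  Liabilities: Checkable deposits −€123B, Borrowings from CB +€14B
So the change in currency in circulation is +€123 billion.

+€123 billion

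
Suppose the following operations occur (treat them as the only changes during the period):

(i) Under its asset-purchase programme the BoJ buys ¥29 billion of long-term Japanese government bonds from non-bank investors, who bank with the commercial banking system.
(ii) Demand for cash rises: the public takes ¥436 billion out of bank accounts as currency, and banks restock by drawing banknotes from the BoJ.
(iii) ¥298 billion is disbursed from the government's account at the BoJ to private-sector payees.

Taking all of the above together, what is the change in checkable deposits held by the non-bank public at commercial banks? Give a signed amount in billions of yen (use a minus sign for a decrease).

-¥109 billion

Asset purchase (from non-banks) ¥29 billion: non-bank counterparties' bank balances rise → +¥29B.
Currency withdrawal ¥436 billion: non-bank counterparties' bank balances fall → −¥436B.
Government spending ¥298 billion: non-bank counterparties' bank balances rise → +¥298B.
Net: 29 − 436 + 298 = -¥109 billion.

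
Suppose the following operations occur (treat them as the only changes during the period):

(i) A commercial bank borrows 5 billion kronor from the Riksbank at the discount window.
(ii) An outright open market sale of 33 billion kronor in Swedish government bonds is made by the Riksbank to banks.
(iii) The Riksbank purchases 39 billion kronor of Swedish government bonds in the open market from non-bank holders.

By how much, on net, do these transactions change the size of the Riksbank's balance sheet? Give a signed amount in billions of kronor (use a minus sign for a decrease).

Discount-window loan 5 billion kronor: a Riksbank asset is acquired → +5B.
OMO sale (to banks) 33 billion kronor: a Riksbank asset is shed → −33B.
Asset purchase (from non-banks) 39 billion kronor: a Riksbank asset is acquired → +39B.
Net: 5 − 33 + 39 = +11 billion.

+11 billion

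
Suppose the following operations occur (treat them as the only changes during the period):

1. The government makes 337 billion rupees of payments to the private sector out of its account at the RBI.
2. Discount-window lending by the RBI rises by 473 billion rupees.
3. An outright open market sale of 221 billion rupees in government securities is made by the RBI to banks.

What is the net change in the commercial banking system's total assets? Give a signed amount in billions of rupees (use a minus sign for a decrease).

+810 billion

RBI balance sheet:
  Assets:      Securities −221B, Loans to banks +473B
  Liabilities: Bank reserves +589B, Government deposits −337B
Commercial banking system:
  Assets:      Reserves at CB +589B, Securities +221B
  Liabilities: Checkable deposits +337B, Borrowings from CB +473B
Change in total bank assets = +810 billion.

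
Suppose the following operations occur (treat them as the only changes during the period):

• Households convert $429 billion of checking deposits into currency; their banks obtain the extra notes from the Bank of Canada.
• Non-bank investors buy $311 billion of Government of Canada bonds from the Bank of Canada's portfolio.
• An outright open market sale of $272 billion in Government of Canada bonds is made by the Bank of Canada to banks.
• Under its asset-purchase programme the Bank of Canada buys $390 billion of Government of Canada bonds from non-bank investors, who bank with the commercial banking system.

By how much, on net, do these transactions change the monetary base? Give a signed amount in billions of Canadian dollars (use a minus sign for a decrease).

-$193 billion

Currency withdrawal $429 billion: just a shift between currency and reserves — both are base money → 0.
Asset sale (to non-banks) $311 billion: Bank of Canada balance sheet contracts → −$311B.
OMO sale (to banks) $272 billion: Bank of Canada balance sheet contracts → −$272B.
Asset purchase (from non-banks) $390 billion: Bank of Canada balance sheet expands → +$390B.
Net: 0 − 311 − 272 + 390 = -$193 billion.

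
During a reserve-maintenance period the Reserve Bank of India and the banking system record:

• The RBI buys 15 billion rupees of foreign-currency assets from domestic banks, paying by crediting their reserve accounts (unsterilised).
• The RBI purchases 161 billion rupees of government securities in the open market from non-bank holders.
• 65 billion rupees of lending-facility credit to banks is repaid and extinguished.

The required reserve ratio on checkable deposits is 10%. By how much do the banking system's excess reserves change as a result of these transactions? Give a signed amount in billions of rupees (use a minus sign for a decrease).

+94.9 billion

FX purchase 15 billion rupees: reserves +15B, deposits 0.
Asset purchase (from non-banks) 161 billion rupees: reserves +161B, deposits +161B.
Discount-window repayment 65 billion rupees: reserves −65B, deposits 0.
Totals: Δreserves = +111B, Δdeposits = +161B.
Δrequired reserves = 10% × +161B = +16.1B.
Δexcess reserves = Δreserves − Δrequired = +111B − (+16.1B) = +94.9 billion.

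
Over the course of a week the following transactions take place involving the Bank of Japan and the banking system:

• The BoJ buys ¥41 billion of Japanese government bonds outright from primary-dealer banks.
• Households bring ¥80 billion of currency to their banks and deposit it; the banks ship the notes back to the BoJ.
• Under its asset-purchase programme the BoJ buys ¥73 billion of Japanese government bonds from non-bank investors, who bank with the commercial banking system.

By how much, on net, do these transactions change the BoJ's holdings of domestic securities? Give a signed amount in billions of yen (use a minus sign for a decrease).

OMO purchase (from banks) ¥41 billion: securities added to the BoJ's portfolio → +¥41B.
Currency deposit ¥80 billion: the BoJ's securities portfolio is untouched → 0.
Asset purchase (from non-banks) ¥73 billion: securities added to the BoJ's portfolio → +¥73B.
Net: 41 + 0 + 73 = +¥114 billion.

+¥114 billion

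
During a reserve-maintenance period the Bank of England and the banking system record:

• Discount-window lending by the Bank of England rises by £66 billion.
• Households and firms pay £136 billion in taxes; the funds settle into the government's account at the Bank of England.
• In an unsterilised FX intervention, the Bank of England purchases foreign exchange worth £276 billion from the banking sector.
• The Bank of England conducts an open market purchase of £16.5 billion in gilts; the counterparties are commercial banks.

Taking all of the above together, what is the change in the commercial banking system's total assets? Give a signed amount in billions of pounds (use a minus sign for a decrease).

-£70 billion

Discount-window loan £66 billion: bank balance sheets expand → +£66B.
Government account inflow £136 billion: bank balance sheets shrink → −£136B.
FX purchase £276 billion: just an asset swap on bank balance sheets → 0.
OMO purchase (from banks) £16.5 billion: just an asset swap on bank balance sheets → 0.
Net: 66 − 136 + 0 + 0 = -£70 billion.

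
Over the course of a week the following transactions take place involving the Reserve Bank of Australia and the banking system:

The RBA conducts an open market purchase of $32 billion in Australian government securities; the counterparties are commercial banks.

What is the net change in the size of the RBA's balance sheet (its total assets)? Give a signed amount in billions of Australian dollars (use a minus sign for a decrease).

OMO purchase (from banks) $32 billion: an RBA asset is acquired → +$32B.

+$32 billion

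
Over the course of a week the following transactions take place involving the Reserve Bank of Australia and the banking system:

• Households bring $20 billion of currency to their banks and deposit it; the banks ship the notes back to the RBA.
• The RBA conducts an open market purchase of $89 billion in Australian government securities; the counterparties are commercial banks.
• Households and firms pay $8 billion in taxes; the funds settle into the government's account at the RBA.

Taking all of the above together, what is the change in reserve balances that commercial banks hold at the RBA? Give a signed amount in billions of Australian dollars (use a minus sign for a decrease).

Currency deposit $20 billion: returned notes are swapped for reserve credit → +$20B.
OMO purchase (from banks) $89 billion: the RBA pays by crediting reserve accounts → +$89B.
Government account inflow $8 billion: funds move from bank reserves into the government account → −$8B.
Net: 20 + 89 − 8 = +$101 billion.

+$101 billion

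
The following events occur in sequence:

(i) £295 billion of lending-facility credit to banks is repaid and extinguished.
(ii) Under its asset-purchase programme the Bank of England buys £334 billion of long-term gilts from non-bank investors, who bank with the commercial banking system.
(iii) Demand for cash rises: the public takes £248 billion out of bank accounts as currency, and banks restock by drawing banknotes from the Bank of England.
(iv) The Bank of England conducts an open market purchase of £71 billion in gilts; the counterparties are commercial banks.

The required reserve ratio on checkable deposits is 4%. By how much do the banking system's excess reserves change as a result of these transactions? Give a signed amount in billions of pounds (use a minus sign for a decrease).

Discount-window repayment £295 billion: reserves −£295B, deposits 0.
Asset purchase (from non-banks) £334 billion: reserves +£334B, deposits +£334B.
Currency withdrawal £248 billion: reserves −£248B, deposits −£248B.
OMO purchase (from banks) £71 billion: reserves +£71B, deposits 0.
Totals: Δreserves = −£138B, Δdeposits = +£86B.
Δrequired reserves = 4% × +£86B = +£3.44B.
Δexcess reserves = Δreserves − Δrequired = −£138B − (+£3.44B) = -£141.44 billion.

-£141.44 billion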